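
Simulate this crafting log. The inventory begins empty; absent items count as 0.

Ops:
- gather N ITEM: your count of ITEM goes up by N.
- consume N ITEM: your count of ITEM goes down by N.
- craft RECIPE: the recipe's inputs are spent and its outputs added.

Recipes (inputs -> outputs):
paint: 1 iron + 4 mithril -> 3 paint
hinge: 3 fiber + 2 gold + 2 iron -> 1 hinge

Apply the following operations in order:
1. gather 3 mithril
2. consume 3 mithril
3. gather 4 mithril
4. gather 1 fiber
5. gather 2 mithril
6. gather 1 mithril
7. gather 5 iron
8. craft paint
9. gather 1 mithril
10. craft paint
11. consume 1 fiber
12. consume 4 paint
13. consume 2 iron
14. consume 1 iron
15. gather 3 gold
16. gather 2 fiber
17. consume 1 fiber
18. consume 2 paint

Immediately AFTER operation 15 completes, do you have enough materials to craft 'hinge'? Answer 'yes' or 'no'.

Answer: no

Derivation:
After 1 (gather 3 mithril): mithril=3
After 2 (consume 3 mithril): (empty)
After 3 (gather 4 mithril): mithril=4
After 4 (gather 1 fiber): fiber=1 mithril=4
After 5 (gather 2 mithril): fiber=1 mithril=6
After 6 (gather 1 mithril): fiber=1 mithril=7
After 7 (gather 5 iron): fiber=1 iron=5 mithril=7
After 8 (craft paint): fiber=1 iron=4 mithril=3 paint=3
After 9 (gather 1 mithril): fiber=1 iron=4 mithril=4 paint=3
After 10 (craft paint): fiber=1 iron=3 paint=6
After 11 (consume 1 fiber): iron=3 paint=6
After 12 (consume 4 paint): iron=3 paint=2
After 13 (consume 2 iron): iron=1 paint=2
After 14 (consume 1 iron): paint=2
After 15 (gather 3 gold): gold=3 paint=2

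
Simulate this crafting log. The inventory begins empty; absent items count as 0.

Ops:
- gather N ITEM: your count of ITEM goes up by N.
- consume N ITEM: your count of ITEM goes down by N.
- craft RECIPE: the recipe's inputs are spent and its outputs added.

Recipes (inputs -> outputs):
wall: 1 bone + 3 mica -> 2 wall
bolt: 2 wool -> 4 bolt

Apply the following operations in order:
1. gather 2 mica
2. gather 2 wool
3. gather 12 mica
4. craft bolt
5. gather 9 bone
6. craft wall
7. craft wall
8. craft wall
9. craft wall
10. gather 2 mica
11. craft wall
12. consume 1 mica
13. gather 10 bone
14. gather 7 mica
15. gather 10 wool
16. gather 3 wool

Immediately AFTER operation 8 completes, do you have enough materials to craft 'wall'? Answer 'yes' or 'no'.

After 1 (gather 2 mica): mica=2
After 2 (gather 2 wool): mica=2 wool=2
After 3 (gather 12 mica): mica=14 wool=2
After 4 (craft bolt): bolt=4 mica=14
After 5 (gather 9 bone): bolt=4 bone=9 mica=14
After 6 (craft wall): bolt=4 bone=8 mica=11 wall=2
After 7 (craft wall): bolt=4 bone=7 mica=8 wall=4
After 8 (craft wall): bolt=4 bone=6 mica=5 wall=6

Answer: yes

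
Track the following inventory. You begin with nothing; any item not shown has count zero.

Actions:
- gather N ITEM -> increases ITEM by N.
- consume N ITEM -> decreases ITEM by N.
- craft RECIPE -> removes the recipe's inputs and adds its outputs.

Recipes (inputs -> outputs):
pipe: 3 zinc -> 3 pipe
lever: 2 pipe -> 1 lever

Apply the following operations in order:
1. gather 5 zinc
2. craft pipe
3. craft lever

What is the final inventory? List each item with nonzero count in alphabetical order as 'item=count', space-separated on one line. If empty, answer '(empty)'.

Answer: lever=1 pipe=1 zinc=2

Derivation:
After 1 (gather 5 zinc): zinc=5
After 2 (craft pipe): pipe=3 zinc=2
After 3 (craft lever): lever=1 pipe=1 zinc=2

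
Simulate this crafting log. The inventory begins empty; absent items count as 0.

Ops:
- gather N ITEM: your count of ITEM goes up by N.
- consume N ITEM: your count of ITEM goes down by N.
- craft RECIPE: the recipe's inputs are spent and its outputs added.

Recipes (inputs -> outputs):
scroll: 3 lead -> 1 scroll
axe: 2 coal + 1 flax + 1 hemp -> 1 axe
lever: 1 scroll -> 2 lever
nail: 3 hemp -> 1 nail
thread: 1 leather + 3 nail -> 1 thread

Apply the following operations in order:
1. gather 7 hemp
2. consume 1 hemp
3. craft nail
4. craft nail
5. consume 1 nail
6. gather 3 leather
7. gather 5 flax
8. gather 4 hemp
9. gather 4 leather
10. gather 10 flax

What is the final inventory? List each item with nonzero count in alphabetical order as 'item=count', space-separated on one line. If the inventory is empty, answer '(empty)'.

After 1 (gather 7 hemp): hemp=7
After 2 (consume 1 hemp): hemp=6
After 3 (craft nail): hemp=3 nail=1
After 4 (craft nail): nail=2
After 5 (consume 1 nail): nail=1
After 6 (gather 3 leather): leather=3 nail=1
After 7 (gather 5 flax): flax=5 leather=3 nail=1
After 8 (gather 4 hemp): flax=5 hemp=4 leather=3 nail=1
After 9 (gather 4 leather): flax=5 hemp=4 leather=7 nail=1
After 10 (gather 10 flax): flax=15 hemp=4 leather=7 nail=1

Answer: flax=15 hemp=4 leather=7 nail=1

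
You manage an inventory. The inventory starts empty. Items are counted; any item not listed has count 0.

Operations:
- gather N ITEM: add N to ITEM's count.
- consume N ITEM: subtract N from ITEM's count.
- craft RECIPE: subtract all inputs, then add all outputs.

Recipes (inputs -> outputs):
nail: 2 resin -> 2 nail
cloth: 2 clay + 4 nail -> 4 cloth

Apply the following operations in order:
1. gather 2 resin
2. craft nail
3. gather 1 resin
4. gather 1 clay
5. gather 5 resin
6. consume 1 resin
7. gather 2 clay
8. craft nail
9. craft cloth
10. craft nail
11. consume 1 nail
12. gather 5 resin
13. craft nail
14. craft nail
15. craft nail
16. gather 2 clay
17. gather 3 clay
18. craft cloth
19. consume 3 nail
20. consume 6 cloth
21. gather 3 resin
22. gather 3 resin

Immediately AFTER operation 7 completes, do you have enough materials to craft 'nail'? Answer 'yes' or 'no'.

After 1 (gather 2 resin): resin=2
After 2 (craft nail): nail=2
After 3 (gather 1 resin): nail=2 resin=1
After 4 (gather 1 clay): clay=1 nail=2 resin=1
After 5 (gather 5 resin): clay=1 nail=2 resin=6
After 6 (consume 1 resin): clay=1 nail=2 resin=5
After 7 (gather 2 clay): clay=3 nail=2 resin=5

Answer: yes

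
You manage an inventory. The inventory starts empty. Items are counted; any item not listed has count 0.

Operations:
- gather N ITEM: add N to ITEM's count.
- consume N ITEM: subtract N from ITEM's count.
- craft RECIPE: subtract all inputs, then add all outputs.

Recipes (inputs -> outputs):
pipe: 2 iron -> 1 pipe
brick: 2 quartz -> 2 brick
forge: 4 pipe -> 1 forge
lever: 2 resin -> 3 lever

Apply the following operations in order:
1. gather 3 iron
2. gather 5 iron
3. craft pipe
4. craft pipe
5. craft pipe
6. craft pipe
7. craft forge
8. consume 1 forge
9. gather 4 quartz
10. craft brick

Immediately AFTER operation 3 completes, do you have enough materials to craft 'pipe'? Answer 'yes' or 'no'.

After 1 (gather 3 iron): iron=3
After 2 (gather 5 iron): iron=8
After 3 (craft pipe): iron=6 pipe=1

Answer: yes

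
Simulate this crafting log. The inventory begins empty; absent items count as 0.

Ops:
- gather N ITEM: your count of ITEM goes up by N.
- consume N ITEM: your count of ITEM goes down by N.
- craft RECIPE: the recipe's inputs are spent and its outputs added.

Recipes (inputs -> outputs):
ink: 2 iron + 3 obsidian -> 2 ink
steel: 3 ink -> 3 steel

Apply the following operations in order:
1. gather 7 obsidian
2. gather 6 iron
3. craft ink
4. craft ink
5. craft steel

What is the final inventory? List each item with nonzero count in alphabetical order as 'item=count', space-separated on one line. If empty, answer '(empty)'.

After 1 (gather 7 obsidian): obsidian=7
After 2 (gather 6 iron): iron=6 obsidian=7
After 3 (craft ink): ink=2 iron=4 obsidian=4
After 4 (craft ink): ink=4 iron=2 obsidian=1
After 5 (craft steel): ink=1 iron=2 obsidian=1 steel=3

Answer: ink=1 iron=2 obsidian=1 steel=3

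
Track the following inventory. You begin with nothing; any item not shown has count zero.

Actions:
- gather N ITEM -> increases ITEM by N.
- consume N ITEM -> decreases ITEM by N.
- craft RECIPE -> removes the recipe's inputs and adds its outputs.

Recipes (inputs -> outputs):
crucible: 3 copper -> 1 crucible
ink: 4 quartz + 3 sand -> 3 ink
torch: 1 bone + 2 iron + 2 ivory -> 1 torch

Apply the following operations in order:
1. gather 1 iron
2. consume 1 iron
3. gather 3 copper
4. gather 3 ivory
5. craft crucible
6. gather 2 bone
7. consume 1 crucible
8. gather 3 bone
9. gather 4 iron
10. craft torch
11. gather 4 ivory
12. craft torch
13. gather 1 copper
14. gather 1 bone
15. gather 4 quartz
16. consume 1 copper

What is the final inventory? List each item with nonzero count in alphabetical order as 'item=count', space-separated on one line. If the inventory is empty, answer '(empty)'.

After 1 (gather 1 iron): iron=1
After 2 (consume 1 iron): (empty)
After 3 (gather 3 copper): copper=3
After 4 (gather 3 ivory): copper=3 ivory=3
After 5 (craft crucible): crucible=1 ivory=3
After 6 (gather 2 bone): bone=2 crucible=1 ivory=3
After 7 (consume 1 crucible): bone=2 ivory=3
After 8 (gather 3 bone): bone=5 ivory=3
After 9 (gather 4 iron): bone=5 iron=4 ivory=3
After 10 (craft torch): bone=4 iron=2 ivory=1 torch=1
After 11 (gather 4 ivory): bone=4 iron=2 ivory=5 torch=1
After 12 (craft torch): bone=3 ivory=3 torch=2
After 13 (gather 1 copper): bone=3 copper=1 ivory=3 torch=2
After 14 (gather 1 bone): bone=4 copper=1 ivory=3 torch=2
After 15 (gather 4 quartz): bone=4 copper=1 ivory=3 quartz=4 torch=2
After 16 (consume 1 copper): bone=4 ivory=3 quartz=4 torch=2

Answer: bone=4 ivory=3 quartz=4 torch=2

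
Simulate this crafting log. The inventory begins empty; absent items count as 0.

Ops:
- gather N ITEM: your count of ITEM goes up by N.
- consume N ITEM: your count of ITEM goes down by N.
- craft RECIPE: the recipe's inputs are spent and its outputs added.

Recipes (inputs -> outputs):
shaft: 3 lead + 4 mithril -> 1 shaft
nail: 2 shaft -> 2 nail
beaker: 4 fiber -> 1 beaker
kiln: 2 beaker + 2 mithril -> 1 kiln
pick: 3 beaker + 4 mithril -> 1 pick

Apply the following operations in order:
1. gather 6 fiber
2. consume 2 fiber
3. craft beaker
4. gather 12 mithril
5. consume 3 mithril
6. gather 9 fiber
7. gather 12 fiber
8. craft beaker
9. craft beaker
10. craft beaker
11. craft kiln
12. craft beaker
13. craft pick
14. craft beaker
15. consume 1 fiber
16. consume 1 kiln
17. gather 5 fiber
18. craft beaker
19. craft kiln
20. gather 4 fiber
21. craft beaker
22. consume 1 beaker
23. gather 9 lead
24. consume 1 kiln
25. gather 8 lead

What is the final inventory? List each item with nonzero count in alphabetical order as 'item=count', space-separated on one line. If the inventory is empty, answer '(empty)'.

After 1 (gather 6 fiber): fiber=6
After 2 (consume 2 fiber): fiber=4
After 3 (craft beaker): beaker=1
After 4 (gather 12 mithril): beaker=1 mithril=12
After 5 (consume 3 mithril): beaker=1 mithril=9
After 6 (gather 9 fiber): beaker=1 fiber=9 mithril=9
After 7 (gather 12 fiber): beaker=1 fiber=21 mithril=9
After 8 (craft beaker): beaker=2 fiber=17 mithril=9
After 9 (craft beaker): beaker=3 fiber=13 mithril=9
After 10 (craft beaker): beaker=4 fiber=9 mithril=9
After 11 (craft kiln): beaker=2 fiber=9 kiln=1 mithril=7
After 12 (craft beaker): beaker=3 fiber=5 kiln=1 mithril=7
After 13 (craft pick): fiber=5 kiln=1 mithril=3 pick=1
After 14 (craft beaker): beaker=1 fiber=1 kiln=1 mithril=3 pick=1
After 15 (consume 1 fiber): beaker=1 kiln=1 mithril=3 pick=1
After 16 (consume 1 kiln): beaker=1 mithril=3 pick=1
After 17 (gather 5 fiber): beaker=1 fiber=5 mithril=3 pick=1
After 18 (craft beaker): beaker=2 fiber=1 mithril=3 pick=1
After 19 (craft kiln): fiber=1 kiln=1 mithril=1 pick=1
After 20 (gather 4 fiber): fiber=5 kiln=1 mithril=1 pick=1
After 21 (craft beaker): beaker=1 fiber=1 kiln=1 mithril=1 pick=1
After 22 (consume 1 beaker): fiber=1 kiln=1 mithril=1 pick=1
After 23 (gather 9 lead): fiber=1 kiln=1 lead=9 mithril=1 pick=1
After 24 (consume 1 kiln): fiber=1 lead=9 mithril=1 pick=1
After 25 (gather 8 lead): fiber=1 lead=17 mithril=1 pick=1

Answer: fiber=1 lead=17 mithril=1 pick=1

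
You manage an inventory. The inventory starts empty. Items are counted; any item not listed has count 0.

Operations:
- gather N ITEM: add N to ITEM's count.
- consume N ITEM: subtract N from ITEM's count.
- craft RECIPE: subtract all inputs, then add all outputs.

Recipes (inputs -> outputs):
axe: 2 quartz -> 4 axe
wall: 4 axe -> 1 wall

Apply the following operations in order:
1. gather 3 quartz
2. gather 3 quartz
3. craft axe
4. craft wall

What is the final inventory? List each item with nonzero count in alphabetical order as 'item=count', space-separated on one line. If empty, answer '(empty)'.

After 1 (gather 3 quartz): quartz=3
After 2 (gather 3 quartz): quartz=6
After 3 (craft axe): axe=4 quartz=4
After 4 (craft wall): quartz=4 wall=1

Answer: quartz=4 wall=1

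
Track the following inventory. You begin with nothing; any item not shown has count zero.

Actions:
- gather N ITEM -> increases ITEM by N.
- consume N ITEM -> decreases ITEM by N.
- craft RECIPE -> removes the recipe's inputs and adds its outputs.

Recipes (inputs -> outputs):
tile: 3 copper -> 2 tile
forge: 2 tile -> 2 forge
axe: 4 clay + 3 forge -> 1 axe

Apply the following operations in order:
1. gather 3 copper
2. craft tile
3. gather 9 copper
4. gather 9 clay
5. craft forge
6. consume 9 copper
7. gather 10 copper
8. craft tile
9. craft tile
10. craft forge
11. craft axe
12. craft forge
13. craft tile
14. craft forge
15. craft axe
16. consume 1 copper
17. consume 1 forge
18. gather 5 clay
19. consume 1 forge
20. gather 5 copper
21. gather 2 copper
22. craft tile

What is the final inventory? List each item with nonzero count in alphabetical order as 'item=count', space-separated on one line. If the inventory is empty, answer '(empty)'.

After 1 (gather 3 copper): copper=3
After 2 (craft tile): tile=2
After 3 (gather 9 copper): copper=9 tile=2
After 4 (gather 9 clay): clay=9 copper=9 tile=2
After 5 (craft forge): clay=9 copper=9 forge=2
After 6 (consume 9 copper): clay=9 forge=2
After 7 (gather 10 copper): clay=9 copper=10 forge=2
After 8 (craft tile): clay=9 copper=7 forge=2 tile=2
After 9 (craft tile): clay=9 copper=4 forge=2 tile=4
After 10 (craft forge): clay=9 copper=4 forge=4 tile=2
After 11 (craft axe): axe=1 clay=5 copper=4 forge=1 tile=2
After 12 (craft forge): axe=1 clay=5 copper=4 forge=3
After 13 (craft tile): axe=1 clay=5 copper=1 forge=3 tile=2
After 14 (craft forge): axe=1 clay=5 copper=1 forge=5
After 15 (craft axe): axe=2 clay=1 copper=1 forge=2
After 16 (consume 1 copper): axe=2 clay=1 forge=2
After 17 (consume 1 forge): axe=2 clay=1 forge=1
After 18 (gather 5 clay): axe=2 clay=6 forge=1
After 19 (consume 1 forge): axe=2 clay=6
After 20 (gather 5 copper): axe=2 clay=6 copper=5
After 21 (gather 2 copper): axe=2 clay=6 copper=7
After 22 (craft tile): axe=2 clay=6 copper=4 tile=2

Answer: axe=2 clay=6 copper=4 tile=2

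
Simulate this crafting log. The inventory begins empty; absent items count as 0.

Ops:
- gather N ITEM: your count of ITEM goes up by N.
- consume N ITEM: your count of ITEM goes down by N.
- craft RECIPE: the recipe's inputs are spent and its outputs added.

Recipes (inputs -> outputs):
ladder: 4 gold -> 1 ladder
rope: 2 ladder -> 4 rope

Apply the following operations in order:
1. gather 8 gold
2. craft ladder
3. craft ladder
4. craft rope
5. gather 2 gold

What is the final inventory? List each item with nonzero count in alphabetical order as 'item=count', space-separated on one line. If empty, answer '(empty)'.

After 1 (gather 8 gold): gold=8
After 2 (craft ladder): gold=4 ladder=1
After 3 (craft ladder): ladder=2
After 4 (craft rope): rope=4
After 5 (gather 2 gold): gold=2 rope=4

Answer: gold=2 rope=4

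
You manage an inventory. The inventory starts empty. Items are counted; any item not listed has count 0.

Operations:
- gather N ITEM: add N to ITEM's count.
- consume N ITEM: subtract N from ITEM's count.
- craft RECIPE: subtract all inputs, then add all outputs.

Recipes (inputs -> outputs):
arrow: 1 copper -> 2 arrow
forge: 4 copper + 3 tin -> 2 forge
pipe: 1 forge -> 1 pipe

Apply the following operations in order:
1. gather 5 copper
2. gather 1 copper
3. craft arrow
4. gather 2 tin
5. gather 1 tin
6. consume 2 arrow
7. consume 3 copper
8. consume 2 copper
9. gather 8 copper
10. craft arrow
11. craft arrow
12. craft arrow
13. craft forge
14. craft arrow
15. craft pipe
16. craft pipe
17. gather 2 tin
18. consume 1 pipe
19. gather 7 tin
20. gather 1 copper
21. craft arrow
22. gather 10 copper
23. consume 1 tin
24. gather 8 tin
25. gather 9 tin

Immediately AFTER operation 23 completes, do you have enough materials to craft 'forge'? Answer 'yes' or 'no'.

After 1 (gather 5 copper): copper=5
After 2 (gather 1 copper): copper=6
After 3 (craft arrow): arrow=2 copper=5
After 4 (gather 2 tin): arrow=2 copper=5 tin=2
After 5 (gather 1 tin): arrow=2 copper=5 tin=3
After 6 (consume 2 arrow): copper=5 tin=3
After 7 (consume 3 copper): copper=2 tin=3
After 8 (consume 2 copper): tin=3
After 9 (gather 8 copper): copper=8 tin=3
After 10 (craft arrow): arrow=2 copper=7 tin=3
After 11 (craft arrow): arrow=4 copper=6 tin=3
After 12 (craft arrow): arrow=6 copper=5 tin=3
After 13 (craft forge): arrow=6 copper=1 forge=2
After 14 (craft arrow): arrow=8 forge=2
After 15 (craft pipe): arrow=8 forge=1 pipe=1
After 16 (craft pipe): arrow=8 pipe=2
After 17 (gather 2 tin): arrow=8 pipe=2 tin=2
After 18 (consume 1 pipe): arrow=8 pipe=1 tin=2
After 19 (gather 7 tin): arrow=8 pipe=1 tin=9
After 20 (gather 1 copper): arrow=8 copper=1 pipe=1 tin=9
After 21 (craft arrow): arrow=10 pipe=1 tin=9
After 22 (gather 10 copper): arrow=10 copper=10 pipe=1 tin=9
After 23 (consume 1 tin): arrow=10 copper=10 pipe=1 tin=8

Answer: yes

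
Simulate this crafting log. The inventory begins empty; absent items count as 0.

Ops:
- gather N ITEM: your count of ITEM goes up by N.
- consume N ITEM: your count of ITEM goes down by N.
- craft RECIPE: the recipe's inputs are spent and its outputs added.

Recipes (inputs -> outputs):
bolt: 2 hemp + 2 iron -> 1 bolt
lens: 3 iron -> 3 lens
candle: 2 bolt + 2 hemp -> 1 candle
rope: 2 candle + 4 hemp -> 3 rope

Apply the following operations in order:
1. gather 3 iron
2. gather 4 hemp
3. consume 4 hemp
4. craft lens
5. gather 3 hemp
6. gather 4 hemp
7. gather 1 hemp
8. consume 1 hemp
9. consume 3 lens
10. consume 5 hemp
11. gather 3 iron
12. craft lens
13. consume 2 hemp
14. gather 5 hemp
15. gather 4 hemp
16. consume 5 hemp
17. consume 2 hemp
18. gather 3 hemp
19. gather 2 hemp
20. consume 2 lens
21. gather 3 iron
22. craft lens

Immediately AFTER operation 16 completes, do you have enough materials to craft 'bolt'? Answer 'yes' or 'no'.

After 1 (gather 3 iron): iron=3
After 2 (gather 4 hemp): hemp=4 iron=3
After 3 (consume 4 hemp): iron=3
After 4 (craft lens): lens=3
After 5 (gather 3 hemp): hemp=3 lens=3
After 6 (gather 4 hemp): hemp=7 lens=3
After 7 (gather 1 hemp): hemp=8 lens=3
After 8 (consume 1 hemp): hemp=7 lens=3
After 9 (consume 3 lens): hemp=7
After 10 (consume 5 hemp): hemp=2
After 11 (gather 3 iron): hemp=2 iron=3
After 12 (craft lens): hemp=2 lens=3
After 13 (consume 2 hemp): lens=3
After 14 (gather 5 hemp): hemp=5 lens=3
After 15 (gather 4 hemp): hemp=9 lens=3
After 16 (consume 5 hemp): hemp=4 lens=3

Answer: no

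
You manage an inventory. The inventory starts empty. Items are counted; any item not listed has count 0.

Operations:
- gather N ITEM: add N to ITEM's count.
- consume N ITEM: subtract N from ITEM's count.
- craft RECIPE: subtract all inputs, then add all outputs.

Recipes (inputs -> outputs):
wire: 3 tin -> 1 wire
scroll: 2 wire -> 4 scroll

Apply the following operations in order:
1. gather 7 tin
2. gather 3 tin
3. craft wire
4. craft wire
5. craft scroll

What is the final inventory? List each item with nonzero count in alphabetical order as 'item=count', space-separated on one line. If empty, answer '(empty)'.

Answer: scroll=4 tin=4

Derivation:
After 1 (gather 7 tin): tin=7
After 2 (gather 3 tin): tin=10
After 3 (craft wire): tin=7 wire=1
After 4 (craft wire): tin=4 wire=2
After 5 (craft scroll): scroll=4 tin=4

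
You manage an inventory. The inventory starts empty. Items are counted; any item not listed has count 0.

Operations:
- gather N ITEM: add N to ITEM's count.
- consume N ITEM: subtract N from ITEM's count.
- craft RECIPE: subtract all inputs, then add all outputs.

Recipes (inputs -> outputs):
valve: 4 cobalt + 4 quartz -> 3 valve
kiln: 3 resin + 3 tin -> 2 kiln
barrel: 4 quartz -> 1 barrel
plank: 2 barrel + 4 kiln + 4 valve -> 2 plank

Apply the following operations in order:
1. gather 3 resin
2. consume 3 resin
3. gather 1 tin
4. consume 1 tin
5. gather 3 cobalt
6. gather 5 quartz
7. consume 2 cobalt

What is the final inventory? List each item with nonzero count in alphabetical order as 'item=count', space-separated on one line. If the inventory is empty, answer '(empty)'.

After 1 (gather 3 resin): resin=3
After 2 (consume 3 resin): (empty)
After 3 (gather 1 tin): tin=1
After 4 (consume 1 tin): (empty)
After 5 (gather 3 cobalt): cobalt=3
After 6 (gather 5 quartz): cobalt=3 quartz=5
After 7 (consume 2 cobalt): cobalt=1 quartz=5

Answer: cobalt=1 quartz=5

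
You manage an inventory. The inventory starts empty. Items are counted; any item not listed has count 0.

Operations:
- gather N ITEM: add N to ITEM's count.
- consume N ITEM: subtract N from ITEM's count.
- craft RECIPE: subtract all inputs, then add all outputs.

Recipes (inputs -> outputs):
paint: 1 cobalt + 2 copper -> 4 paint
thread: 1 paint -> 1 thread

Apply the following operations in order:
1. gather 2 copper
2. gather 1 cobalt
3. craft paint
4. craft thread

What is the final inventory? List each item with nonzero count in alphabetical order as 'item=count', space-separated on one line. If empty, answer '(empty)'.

After 1 (gather 2 copper): copper=2
After 2 (gather 1 cobalt): cobalt=1 copper=2
After 3 (craft paint): paint=4
After 4 (craft thread): paint=3 thread=1

Answer: paint=3 thread=1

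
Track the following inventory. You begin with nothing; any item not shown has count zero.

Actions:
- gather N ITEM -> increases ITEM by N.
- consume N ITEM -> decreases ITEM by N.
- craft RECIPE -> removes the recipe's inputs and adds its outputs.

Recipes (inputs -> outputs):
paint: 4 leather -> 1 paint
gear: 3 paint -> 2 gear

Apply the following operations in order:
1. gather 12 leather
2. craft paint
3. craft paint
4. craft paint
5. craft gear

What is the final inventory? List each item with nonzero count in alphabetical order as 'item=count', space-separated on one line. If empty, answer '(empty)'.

After 1 (gather 12 leather): leather=12
After 2 (craft paint): leather=8 paint=1
After 3 (craft paint): leather=4 paint=2
After 4 (craft paint): paint=3
After 5 (craft gear): gear=2

Answer: gear=2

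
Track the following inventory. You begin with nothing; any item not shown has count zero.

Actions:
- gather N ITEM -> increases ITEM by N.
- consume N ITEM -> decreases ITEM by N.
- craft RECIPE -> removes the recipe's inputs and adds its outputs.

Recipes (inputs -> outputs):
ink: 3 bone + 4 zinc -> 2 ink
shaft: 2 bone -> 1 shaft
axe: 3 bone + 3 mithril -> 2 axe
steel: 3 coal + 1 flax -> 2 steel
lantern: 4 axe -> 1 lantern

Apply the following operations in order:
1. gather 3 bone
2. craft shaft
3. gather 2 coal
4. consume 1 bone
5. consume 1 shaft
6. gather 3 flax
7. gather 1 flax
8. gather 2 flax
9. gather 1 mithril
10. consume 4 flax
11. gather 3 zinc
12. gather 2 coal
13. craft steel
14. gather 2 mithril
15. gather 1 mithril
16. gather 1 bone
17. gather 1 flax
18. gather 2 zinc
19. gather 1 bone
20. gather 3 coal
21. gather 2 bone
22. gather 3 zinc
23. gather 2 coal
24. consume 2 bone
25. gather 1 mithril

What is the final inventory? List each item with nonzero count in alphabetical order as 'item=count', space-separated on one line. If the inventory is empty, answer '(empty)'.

After 1 (gather 3 bone): bone=3
After 2 (craft shaft): bone=1 shaft=1
After 3 (gather 2 coal): bone=1 coal=2 shaft=1
After 4 (consume 1 bone): coal=2 shaft=1
After 5 (consume 1 shaft): coal=2
After 6 (gather 3 flax): coal=2 flax=3
After 7 (gather 1 flax): coal=2 flax=4
After 8 (gather 2 flax): coal=2 flax=6
After 9 (gather 1 mithril): coal=2 flax=6 mithril=1
After 10 (consume 4 flax): coal=2 flax=2 mithril=1
After 11 (gather 3 zinc): coal=2 flax=2 mithril=1 zinc=3
After 12 (gather 2 coal): coal=4 flax=2 mithril=1 zinc=3
After 13 (craft steel): coal=1 flax=1 mithril=1 steel=2 zinc=3
After 14 (gather 2 mithril): coal=1 flax=1 mithril=3 steel=2 zinc=3
After 15 (gather 1 mithril): coal=1 flax=1 mithril=4 steel=2 zinc=3
After 16 (gather 1 bone): bone=1 coal=1 flax=1 mithril=4 steel=2 zinc=3
After 17 (gather 1 flax): bone=1 coal=1 flax=2 mithril=4 steel=2 zinc=3
After 18 (gather 2 zinc): bone=1 coal=1 flax=2 mithril=4 steel=2 zinc=5
After 19 (gather 1 bone): bone=2 coal=1 flax=2 mithril=4 steel=2 zinc=5
After 20 (gather 3 coal): bone=2 coal=4 flax=2 mithril=4 steel=2 zinc=5
After 21 (gather 2 bone): bone=4 coal=4 flax=2 mithril=4 steel=2 zinc=5
After 22 (gather 3 zinc): bone=4 coal=4 flax=2 mithril=4 steel=2 zinc=8
After 23 (gather 2 coal): bone=4 coal=6 flax=2 mithril=4 steel=2 zinc=8
After 24 (consume 2 bone): bone=2 coal=6 flax=2 mithril=4 steel=2 zinc=8
After 25 (gather 1 mithril): bone=2 coal=6 flax=2 mithril=5 steel=2 zinc=8

Answer: bone=2 coal=6 flax=2 mithril=5 steel=2 zinc=8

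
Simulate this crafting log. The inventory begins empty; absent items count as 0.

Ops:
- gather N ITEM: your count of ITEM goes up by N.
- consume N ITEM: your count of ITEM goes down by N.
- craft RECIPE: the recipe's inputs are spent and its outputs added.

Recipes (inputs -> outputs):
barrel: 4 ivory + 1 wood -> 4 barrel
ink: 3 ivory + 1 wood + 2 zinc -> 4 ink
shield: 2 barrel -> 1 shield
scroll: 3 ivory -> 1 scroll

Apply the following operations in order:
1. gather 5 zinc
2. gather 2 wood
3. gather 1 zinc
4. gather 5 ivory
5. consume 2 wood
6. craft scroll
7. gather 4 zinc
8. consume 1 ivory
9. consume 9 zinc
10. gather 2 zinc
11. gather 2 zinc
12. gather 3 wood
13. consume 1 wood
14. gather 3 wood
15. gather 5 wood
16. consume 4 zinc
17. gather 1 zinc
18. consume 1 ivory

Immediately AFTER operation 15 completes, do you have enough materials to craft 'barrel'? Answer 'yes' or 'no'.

Answer: no

Derivation:
After 1 (gather 5 zinc): zinc=5
After 2 (gather 2 wood): wood=2 zinc=5
After 3 (gather 1 zinc): wood=2 zinc=6
After 4 (gather 5 ivory): ivory=5 wood=2 zinc=6
After 5 (consume 2 wood): ivory=5 zinc=6
After 6 (craft scroll): ivory=2 scroll=1 zinc=6
After 7 (gather 4 zinc): ivory=2 scroll=1 zinc=10
After 8 (consume 1 ivory): ivory=1 scroll=1 zinc=10
After 9 (consume 9 zinc): ivory=1 scroll=1 zinc=1
After 10 (gather 2 zinc): ivory=1 scroll=1 zinc=3
After 11 (gather 2 zinc): ivory=1 scroll=1 zinc=5
After 12 (gather 3 wood): ivory=1 scroll=1 wood=3 zinc=5
After 13 (consume 1 wood): ivory=1 scroll=1 wood=2 zinc=5
After 14 (gather 3 wood): ivory=1 scroll=1 wood=5 zinc=5
After 15 (gather 5 wood): ivory=1 scroll=1 wood=10 zinc=5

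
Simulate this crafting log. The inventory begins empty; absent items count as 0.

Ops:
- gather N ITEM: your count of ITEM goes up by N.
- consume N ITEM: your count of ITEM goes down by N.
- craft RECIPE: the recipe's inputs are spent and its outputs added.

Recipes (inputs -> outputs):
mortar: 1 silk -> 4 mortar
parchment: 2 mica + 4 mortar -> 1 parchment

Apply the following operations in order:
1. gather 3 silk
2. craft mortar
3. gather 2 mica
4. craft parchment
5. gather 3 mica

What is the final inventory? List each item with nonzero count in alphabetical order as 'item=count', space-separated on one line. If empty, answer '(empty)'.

After 1 (gather 3 silk): silk=3
After 2 (craft mortar): mortar=4 silk=2
After 3 (gather 2 mica): mica=2 mortar=4 silk=2
After 4 (craft parchment): parchment=1 silk=2
After 5 (gather 3 mica): mica=3 parchment=1 silk=2

Answer: mica=3 parchment=1 silk=2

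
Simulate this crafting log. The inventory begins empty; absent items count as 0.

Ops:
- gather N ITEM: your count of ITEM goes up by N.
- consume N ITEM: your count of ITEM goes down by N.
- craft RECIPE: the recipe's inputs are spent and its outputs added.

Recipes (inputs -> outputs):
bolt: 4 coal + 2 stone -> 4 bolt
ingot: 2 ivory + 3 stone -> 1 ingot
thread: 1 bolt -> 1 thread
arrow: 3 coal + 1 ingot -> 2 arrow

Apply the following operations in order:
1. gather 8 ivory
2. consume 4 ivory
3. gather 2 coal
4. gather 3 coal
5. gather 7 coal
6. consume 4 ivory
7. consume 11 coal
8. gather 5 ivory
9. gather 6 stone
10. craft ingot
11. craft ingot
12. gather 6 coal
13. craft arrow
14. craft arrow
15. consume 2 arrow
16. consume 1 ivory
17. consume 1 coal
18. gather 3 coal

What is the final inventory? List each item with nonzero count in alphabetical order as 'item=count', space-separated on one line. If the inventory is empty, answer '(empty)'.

After 1 (gather 8 ivory): ivory=8
After 2 (consume 4 ivory): ivory=4
After 3 (gather 2 coal): coal=2 ivory=4
After 4 (gather 3 coal): coal=5 ivory=4
After 5 (gather 7 coal): coal=12 ivory=4
After 6 (consume 4 ivory): coal=12
After 7 (consume 11 coal): coal=1
After 8 (gather 5 ivory): coal=1 ivory=5
After 9 (gather 6 stone): coal=1 ivory=5 stone=6
After 10 (craft ingot): coal=1 ingot=1 ivory=3 stone=3
After 11 (craft ingot): coal=1 ingot=2 ivory=1
After 12 (gather 6 coal): coal=7 ingot=2 ivory=1
After 13 (craft arrow): arrow=2 coal=4 ingot=1 ivory=1
After 14 (craft arrow): arrow=4 coal=1 ivory=1
After 15 (consume 2 arrow): arrow=2 coal=1 ivory=1
After 16 (consume 1 ivory): arrow=2 coal=1
After 17 (consume 1 coal): arrow=2
After 18 (gather 3 coal): arrow=2 coal=3

Answer: arrow=2 coal=3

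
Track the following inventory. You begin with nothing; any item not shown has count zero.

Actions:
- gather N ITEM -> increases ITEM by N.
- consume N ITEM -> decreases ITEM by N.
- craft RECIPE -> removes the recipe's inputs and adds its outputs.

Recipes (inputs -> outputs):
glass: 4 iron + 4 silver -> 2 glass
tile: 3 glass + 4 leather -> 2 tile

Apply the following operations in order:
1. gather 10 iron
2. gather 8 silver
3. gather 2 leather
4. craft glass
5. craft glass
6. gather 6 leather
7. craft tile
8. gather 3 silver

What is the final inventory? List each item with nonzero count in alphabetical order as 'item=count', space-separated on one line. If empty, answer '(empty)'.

After 1 (gather 10 iron): iron=10
After 2 (gather 8 silver): iron=10 silver=8
After 3 (gather 2 leather): iron=10 leather=2 silver=8
After 4 (craft glass): glass=2 iron=6 leather=2 silver=4
After 5 (craft glass): glass=4 iron=2 leather=2
After 6 (gather 6 leather): glass=4 iron=2 leather=8
After 7 (craft tile): glass=1 iron=2 leather=4 tile=2
After 8 (gather 3 silver): glass=1 iron=2 leather=4 silver=3 tile=2

Answer: glass=1 iron=2 leather=4 silver=3 tile=2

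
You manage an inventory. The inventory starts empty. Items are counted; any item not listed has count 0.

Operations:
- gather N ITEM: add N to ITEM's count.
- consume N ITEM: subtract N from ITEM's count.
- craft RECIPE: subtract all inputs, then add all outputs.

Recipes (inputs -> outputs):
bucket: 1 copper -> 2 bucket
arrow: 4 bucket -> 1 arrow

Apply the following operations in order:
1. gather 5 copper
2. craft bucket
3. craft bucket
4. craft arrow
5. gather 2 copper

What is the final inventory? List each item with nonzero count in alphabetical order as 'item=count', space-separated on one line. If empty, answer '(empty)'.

Answer: arrow=1 copper=5

Derivation:
After 1 (gather 5 copper): copper=5
After 2 (craft bucket): bucket=2 copper=4
After 3 (craft bucket): bucket=4 copper=3
After 4 (craft arrow): arrow=1 copper=3
After 5 (gather 2 copper): arrow=1 copper=5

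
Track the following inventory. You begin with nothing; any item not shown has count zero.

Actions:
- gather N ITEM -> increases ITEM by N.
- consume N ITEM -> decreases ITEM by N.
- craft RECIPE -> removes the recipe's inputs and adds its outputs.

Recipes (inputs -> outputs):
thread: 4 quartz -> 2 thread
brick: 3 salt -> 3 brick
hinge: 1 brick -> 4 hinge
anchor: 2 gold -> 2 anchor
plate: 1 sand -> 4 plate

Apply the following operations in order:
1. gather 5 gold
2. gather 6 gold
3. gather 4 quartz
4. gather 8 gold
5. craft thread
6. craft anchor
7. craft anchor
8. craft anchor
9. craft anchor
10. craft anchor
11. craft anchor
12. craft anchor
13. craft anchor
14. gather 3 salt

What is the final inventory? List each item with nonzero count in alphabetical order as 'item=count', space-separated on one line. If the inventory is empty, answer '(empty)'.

Answer: anchor=16 gold=3 salt=3 thread=2

Derivation:
After 1 (gather 5 gold): gold=5
After 2 (gather 6 gold): gold=11
After 3 (gather 4 quartz): gold=11 quartz=4
After 4 (gather 8 gold): gold=19 quartz=4
After 5 (craft thread): gold=19 thread=2
After 6 (craft anchor): anchor=2 gold=17 thread=2
After 7 (craft anchor): anchor=4 gold=15 thread=2
After 8 (craft anchor): anchor=6 gold=13 thread=2
After 9 (craft anchor): anchor=8 gold=11 thread=2
After 10 (craft anchor): anchor=10 gold=9 thread=2
After 11 (craft anchor): anchor=12 gold=7 thread=2
After 12 (craft anchor): anchor=14 gold=5 thread=2
After 13 (craft anchor): anchor=16 gold=3 thread=2
After 14 (gather 3 salt): anchor=16 gold=3 salt=3 thread=2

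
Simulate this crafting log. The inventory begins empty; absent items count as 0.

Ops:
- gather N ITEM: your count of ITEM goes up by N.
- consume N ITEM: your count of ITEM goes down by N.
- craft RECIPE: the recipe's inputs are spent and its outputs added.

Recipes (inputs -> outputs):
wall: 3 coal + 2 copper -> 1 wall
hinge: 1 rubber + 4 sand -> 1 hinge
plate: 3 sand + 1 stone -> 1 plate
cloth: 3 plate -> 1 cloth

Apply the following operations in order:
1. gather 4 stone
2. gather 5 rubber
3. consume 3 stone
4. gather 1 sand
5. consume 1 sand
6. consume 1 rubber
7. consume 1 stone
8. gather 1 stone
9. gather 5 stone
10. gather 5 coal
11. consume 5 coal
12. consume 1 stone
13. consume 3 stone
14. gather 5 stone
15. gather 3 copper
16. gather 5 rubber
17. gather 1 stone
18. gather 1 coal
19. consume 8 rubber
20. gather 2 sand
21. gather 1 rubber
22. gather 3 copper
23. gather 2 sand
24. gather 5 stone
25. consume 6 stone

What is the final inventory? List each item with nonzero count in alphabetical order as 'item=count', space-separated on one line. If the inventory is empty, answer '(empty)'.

Answer: coal=1 copper=6 rubber=2 sand=4 stone=7

Derivation:
After 1 (gather 4 stone): stone=4
After 2 (gather 5 rubber): rubber=5 stone=4
After 3 (consume 3 stone): rubber=5 stone=1
After 4 (gather 1 sand): rubber=5 sand=1 stone=1
After 5 (consume 1 sand): rubber=5 stone=1
After 6 (consume 1 rubber): rubber=4 stone=1
After 7 (consume 1 stone): rubber=4
After 8 (gather 1 stone): rubber=4 stone=1
After 9 (gather 5 stone): rubber=4 stone=6
After 10 (gather 5 coal): coal=5 rubber=4 stone=6
After 11 (consume 5 coal): rubber=4 stone=6
After 12 (consume 1 stone): rubber=4 stone=5
After 13 (consume 3 stone): rubber=4 stone=2
After 14 (gather 5 stone): rubber=4 stone=7
After 15 (gather 3 copper): copper=3 rubber=4 stone=7
After 16 (gather 5 rubber): copper=3 rubber=9 stone=7
After 17 (gather 1 stone): copper=3 rubber=9 stone=8
After 18 (gather 1 coal): coal=1 copper=3 rubber=9 stone=8
After 19 (consume 8 rubber): coal=1 copper=3 rubber=1 stone=8
After 20 (gather 2 sand): coal=1 copper=3 rubber=1 sand=2 stone=8
After 21 (gather 1 rubber): coal=1 copper=3 rubber=2 sand=2 stone=8
After 22 (gather 3 copper): coal=1 copper=6 rubber=2 sand=2 stone=8
After 23 (gather 2 sand): coal=1 copper=6 rubber=2 sand=4 stone=8
After 24 (gather 5 stone): coal=1 copper=6 rubber=2 sand=4 stone=13
After 25 (consume 6 stone): coal=1 copper=6 rubber=2 sand=4 stone=7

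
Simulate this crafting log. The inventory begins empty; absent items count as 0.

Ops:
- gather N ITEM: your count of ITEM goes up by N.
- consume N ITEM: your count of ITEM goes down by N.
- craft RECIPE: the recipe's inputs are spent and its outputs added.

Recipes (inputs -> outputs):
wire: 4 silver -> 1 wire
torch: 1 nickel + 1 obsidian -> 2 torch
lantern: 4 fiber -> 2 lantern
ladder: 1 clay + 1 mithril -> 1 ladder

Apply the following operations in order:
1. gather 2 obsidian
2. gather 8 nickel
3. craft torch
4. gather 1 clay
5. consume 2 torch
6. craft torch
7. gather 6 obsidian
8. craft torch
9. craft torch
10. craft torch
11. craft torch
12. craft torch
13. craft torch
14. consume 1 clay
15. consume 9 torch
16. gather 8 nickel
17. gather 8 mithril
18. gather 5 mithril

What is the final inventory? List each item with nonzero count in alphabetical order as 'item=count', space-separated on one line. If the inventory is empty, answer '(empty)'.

After 1 (gather 2 obsidian): obsidian=2
After 2 (gather 8 nickel): nickel=8 obsidian=2
After 3 (craft torch): nickel=7 obsidian=1 torch=2
After 4 (gather 1 clay): clay=1 nickel=7 obsidian=1 torch=2
After 5 (consume 2 torch): clay=1 nickel=7 obsidian=1
After 6 (craft torch): clay=1 nickel=6 torch=2
After 7 (gather 6 obsidian): clay=1 nickel=6 obsidian=6 torch=2
After 8 (craft torch): clay=1 nickel=5 obsidian=5 torch=4
After 9 (craft torch): clay=1 nickel=4 obsidian=4 torch=6
After 10 (craft torch): clay=1 nickel=3 obsidian=3 torch=8
After 11 (craft torch): clay=1 nickel=2 obsidian=2 torch=10
After 12 (craft torch): clay=1 nickel=1 obsidian=1 torch=12
After 13 (craft torch): clay=1 torch=14
After 14 (consume 1 clay): torch=14
After 15 (consume 9 torch): torch=5
After 16 (gather 8 nickel): nickel=8 torch=5
After 17 (gather 8 mithril): mithril=8 nickel=8 torch=5
After 18 (gather 5 mithril): mithril=13 nickel=8 torch=5

Answer: mithril=13 nickel=8 torch=5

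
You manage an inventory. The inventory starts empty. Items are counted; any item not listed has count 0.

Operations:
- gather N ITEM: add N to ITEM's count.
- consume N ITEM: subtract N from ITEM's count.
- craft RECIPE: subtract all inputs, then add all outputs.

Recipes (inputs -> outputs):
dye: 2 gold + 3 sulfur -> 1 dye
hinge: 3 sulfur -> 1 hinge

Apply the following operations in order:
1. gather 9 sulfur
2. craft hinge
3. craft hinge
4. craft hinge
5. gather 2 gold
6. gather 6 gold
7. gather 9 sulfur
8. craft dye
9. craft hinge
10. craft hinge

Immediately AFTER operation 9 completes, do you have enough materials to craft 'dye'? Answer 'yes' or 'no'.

After 1 (gather 9 sulfur): sulfur=9
After 2 (craft hinge): hinge=1 sulfur=6
After 3 (craft hinge): hinge=2 sulfur=3
After 4 (craft hinge): hinge=3
After 5 (gather 2 gold): gold=2 hinge=3
After 6 (gather 6 gold): gold=8 hinge=3
After 7 (gather 9 sulfur): gold=8 hinge=3 sulfur=9
After 8 (craft dye): dye=1 gold=6 hinge=3 sulfur=6
After 9 (craft hinge): dye=1 gold=6 hinge=4 sulfur=3

Answer: yes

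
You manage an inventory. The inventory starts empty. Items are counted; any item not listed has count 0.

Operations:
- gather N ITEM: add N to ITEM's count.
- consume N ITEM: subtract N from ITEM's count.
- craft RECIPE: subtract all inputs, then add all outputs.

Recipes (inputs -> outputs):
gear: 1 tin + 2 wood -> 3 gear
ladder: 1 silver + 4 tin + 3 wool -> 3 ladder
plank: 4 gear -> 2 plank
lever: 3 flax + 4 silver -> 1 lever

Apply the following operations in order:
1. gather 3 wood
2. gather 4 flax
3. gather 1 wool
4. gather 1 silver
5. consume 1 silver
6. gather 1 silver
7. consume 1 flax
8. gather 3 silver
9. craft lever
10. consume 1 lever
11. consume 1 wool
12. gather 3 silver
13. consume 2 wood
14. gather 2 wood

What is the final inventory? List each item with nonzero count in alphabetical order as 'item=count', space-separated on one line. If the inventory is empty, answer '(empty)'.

After 1 (gather 3 wood): wood=3
After 2 (gather 4 flax): flax=4 wood=3
After 3 (gather 1 wool): flax=4 wood=3 wool=1
After 4 (gather 1 silver): flax=4 silver=1 wood=3 wool=1
After 5 (consume 1 silver): flax=4 wood=3 wool=1
After 6 (gather 1 silver): flax=4 silver=1 wood=3 wool=1
After 7 (consume 1 flax): flax=3 silver=1 wood=3 wool=1
After 8 (gather 3 silver): flax=3 silver=4 wood=3 wool=1
After 9 (craft lever): lever=1 wood=3 wool=1
After 10 (consume 1 lever): wood=3 wool=1
After 11 (consume 1 wool): wood=3
After 12 (gather 3 silver): silver=3 wood=3
After 13 (consume 2 wood): silver=3 wood=1
After 14 (gather 2 wood): silver=3 wood=3

Answer: silver=3 wood=3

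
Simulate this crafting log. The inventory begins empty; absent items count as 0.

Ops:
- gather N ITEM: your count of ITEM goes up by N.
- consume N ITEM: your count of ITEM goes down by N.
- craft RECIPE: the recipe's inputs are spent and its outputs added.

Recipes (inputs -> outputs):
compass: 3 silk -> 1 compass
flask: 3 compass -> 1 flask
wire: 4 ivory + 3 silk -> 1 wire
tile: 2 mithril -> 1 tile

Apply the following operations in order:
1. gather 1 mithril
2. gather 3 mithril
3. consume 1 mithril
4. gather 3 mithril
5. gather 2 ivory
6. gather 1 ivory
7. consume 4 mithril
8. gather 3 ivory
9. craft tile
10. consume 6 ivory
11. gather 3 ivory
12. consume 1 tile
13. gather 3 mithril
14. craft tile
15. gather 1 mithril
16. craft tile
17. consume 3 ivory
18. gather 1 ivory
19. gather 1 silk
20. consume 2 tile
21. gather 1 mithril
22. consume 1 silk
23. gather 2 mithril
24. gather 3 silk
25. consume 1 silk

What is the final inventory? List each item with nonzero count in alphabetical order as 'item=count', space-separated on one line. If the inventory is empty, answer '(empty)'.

Answer: ivory=1 mithril=3 silk=2

Derivation:
After 1 (gather 1 mithril): mithril=1
After 2 (gather 3 mithril): mithril=4
After 3 (consume 1 mithril): mithril=3
After 4 (gather 3 mithril): mithril=6
After 5 (gather 2 ivory): ivory=2 mithril=6
After 6 (gather 1 ivory): ivory=3 mithril=6
After 7 (consume 4 mithril): ivory=3 mithril=2
After 8 (gather 3 ivory): ivory=6 mithril=2
After 9 (craft tile): ivory=6 tile=1
After 10 (consume 6 ivory): tile=1
After 11 (gather 3 ivory): ivory=3 tile=1
After 12 (consume 1 tile): ivory=3
After 13 (gather 3 mithril): ivory=3 mithril=3
After 14 (craft tile): ivory=3 mithril=1 tile=1
After 15 (gather 1 mithril): ivory=3 mithril=2 tile=1
After 16 (craft tile): ivory=3 tile=2
After 17 (consume 3 ivory): tile=2
After 18 (gather 1 ivory): ivory=1 tile=2
After 19 (gather 1 silk): ivory=1 silk=1 tile=2
After 20 (consume 2 tile): ivory=1 silk=1
After 21 (gather 1 mithril): ivory=1 mithril=1 silk=1
After 22 (consume 1 silk): ivory=1 mithril=1
After 23 (gather 2 mithril): ivory=1 mithril=3
After 24 (gather 3 silk): ivory=1 mithril=3 silk=3
After 25 (consume 1 silk): ivory=1 mithril=3 silk=2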